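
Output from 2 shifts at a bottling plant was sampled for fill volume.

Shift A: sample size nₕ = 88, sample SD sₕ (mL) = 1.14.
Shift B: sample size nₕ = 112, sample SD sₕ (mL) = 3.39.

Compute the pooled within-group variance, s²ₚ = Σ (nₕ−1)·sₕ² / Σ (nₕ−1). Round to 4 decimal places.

7.0136

Degrees of freedom: 87 + 111 = 198.
Σ(nₕ−1)sₕ² = 87·1.2996 + 111·11.4921 = 1388.6883.
s²ₚ = 1388.6883 / 198 = 7.013577... → 7.0136.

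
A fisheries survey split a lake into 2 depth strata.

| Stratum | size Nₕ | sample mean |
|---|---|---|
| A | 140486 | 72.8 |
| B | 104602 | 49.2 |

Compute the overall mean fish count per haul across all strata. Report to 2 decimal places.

N = 140486 + 104602 = 245088.
Weight each subgroup mean by Nₕ/N and sum.
Σ Nₕx̄ₕ = 140486·72.8 + 104602·49.2 = 10227380.8 + 5146418.4 = 15373799.2.
Divide by N: 15373799.2 / 245088 = 62.7277... → 62.73.

62.73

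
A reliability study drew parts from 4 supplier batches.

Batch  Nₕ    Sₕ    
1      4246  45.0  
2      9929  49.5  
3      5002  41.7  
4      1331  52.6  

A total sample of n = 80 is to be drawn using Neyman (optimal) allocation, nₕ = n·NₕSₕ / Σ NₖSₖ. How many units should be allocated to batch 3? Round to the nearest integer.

17

Σ NₕSₕ = 4246·45.0 + 9929·49.5 + 5002·41.7 + 1331·52.6 = 961149.5.
Share for 3: 208583.4/961149.5 = 0.21701.
n_3 = 80 × 0.21701 = 17.361... → 17.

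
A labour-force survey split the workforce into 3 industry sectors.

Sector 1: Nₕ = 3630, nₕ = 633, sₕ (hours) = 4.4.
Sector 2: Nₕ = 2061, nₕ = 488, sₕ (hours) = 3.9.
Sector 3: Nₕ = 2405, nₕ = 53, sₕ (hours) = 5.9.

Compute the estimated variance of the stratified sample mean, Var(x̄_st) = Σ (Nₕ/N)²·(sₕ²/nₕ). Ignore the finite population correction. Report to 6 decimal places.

0.066127

N = 8096; Wₕ = Nₕ/N.
sector 1: (3630/8096)²·4.4²/633 = 0.006148567
sector 2: (2061/8096)²·3.9²/488 = 0.002019874
sector 3: (2405/8096)²·5.9²/53 = 0.057958524
Sum = 0.066126965 → 0.066127.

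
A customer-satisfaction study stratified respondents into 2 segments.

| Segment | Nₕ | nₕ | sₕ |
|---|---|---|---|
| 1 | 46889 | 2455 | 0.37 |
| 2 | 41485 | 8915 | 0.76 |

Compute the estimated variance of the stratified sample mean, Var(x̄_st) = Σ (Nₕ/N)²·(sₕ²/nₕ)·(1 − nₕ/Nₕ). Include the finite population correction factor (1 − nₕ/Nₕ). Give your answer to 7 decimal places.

N = 88374. Term for each stratum: Wₕ²sₕ²/nₕ·(1−nₕ/Nₕ).
Var(x̄_st) = 0.0000148761 + 0.0000112090 = 0.0000260851 → 0.0000261.

0.0000261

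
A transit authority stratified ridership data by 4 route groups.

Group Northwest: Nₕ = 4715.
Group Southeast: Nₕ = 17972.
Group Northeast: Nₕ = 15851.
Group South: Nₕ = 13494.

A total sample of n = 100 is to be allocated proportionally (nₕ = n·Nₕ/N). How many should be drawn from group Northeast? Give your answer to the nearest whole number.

Share of group Northeast = 15851/52032 = 0.30464.
Allocate 100 × 0.30464 = 30.464... → 30.

30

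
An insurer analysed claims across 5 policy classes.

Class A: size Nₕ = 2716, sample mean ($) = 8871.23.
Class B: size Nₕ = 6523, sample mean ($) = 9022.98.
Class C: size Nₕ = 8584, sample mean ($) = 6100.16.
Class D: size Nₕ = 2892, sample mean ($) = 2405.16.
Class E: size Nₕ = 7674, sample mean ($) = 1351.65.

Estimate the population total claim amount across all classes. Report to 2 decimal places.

152643217.48

Population total = Σ Nₕ·x̄ₕ (each stratum's size times its mean).
2716·8871.23 + 6523·9022.98 + 8584·6100.16 + 2892·2405.16 + 7674·1351.65 = 24094260.68 + 58856898.54 + 52363773.44 + 6955722.72 + 10372562.1 = 152643217.48.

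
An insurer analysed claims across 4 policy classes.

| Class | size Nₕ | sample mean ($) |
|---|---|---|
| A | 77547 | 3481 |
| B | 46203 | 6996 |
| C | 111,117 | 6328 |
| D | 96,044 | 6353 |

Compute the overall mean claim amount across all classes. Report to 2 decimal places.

N = 330911; weights Wₕ = Nₕ/N = (0.2343, 0.1396, 0.3358, 0.2902).
x̄_st = Σ Wₕ·x̄ₕ = 0.2343·3481 + 0.1396·6996 + 0.3358·6328 + 0.2902·6353 ≈ 5761.3473...
→ 5761.35.

5761.35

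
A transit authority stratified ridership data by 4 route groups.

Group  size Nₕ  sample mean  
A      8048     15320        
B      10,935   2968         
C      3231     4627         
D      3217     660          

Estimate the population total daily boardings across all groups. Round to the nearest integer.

Estimate total by summing Nₕ·x̄ₕ over strata.
8048·15320 + 10935·2968 + 3231·4627 + 3217·660 = 123295360 + 32455080 + 14949837 + 2123220 = 172823497.

172823497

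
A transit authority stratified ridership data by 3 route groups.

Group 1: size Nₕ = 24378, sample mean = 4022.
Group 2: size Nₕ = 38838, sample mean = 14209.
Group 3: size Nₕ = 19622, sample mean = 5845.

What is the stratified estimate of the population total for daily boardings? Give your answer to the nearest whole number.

1: 24378·4022 = 98048316
2: 38838·14209 = 551849142
3: 19622·5845 = 114690590
τ̂ = Σ Nₕx̄ₕ = 764588048.

764588048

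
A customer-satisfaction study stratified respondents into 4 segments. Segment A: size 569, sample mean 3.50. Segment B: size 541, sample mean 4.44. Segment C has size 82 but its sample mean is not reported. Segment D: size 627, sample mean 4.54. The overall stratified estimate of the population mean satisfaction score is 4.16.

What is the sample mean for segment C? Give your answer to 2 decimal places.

Σ Nₕx̄ₕ = N·μ, so 82·x̄_C = 1819·4.16 − (569·3.50 + 541·4.44 + 627·4.54).
= 7567.04 − 7240.12 = 326.92.
x̄_C = 326.92 / 82 = 3.9868... → 3.99.

3.99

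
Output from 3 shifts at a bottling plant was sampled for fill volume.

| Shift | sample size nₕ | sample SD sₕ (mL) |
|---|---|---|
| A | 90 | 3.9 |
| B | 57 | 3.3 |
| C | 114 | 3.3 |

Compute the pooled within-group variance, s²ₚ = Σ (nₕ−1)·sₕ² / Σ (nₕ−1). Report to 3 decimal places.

12.380

Degrees of freedom: 89 + 56 + 113 = 258.
Σ(nₕ−1)sₕ² = 89·15.21 + 56·10.89 + 113·10.89 = 3194.1.
s²ₚ = 3194.1 / 258 = 12.38023... → 12.380.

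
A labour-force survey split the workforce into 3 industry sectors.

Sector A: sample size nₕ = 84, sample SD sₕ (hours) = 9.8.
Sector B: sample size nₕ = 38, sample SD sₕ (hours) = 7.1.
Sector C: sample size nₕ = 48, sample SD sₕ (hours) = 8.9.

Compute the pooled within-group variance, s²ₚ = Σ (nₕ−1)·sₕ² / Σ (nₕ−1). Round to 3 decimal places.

81.194

Degrees of freedom: 83 + 37 + 47 = 167.
Σ(nₕ−1)sₕ² = 83·96.04 + 37·50.41 + 47·79.21 = 13559.36.
s²ₚ = 13559.36 / 167 = 81.19377... → 81.194.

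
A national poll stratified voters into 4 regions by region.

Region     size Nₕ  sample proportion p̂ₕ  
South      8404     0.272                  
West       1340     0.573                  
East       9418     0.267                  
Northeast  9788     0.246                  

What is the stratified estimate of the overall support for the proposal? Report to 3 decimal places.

Wₕ = Nₕ/N with N = 28950: 0.2903, 0.0463, 0.3253, 0.3381.
p̂_st = 0.2903·0.272 + 0.0463·0.573 + 0.3253·0.267 + 0.3381·0.246 ≈ 0.27552... → 0.276.

0.276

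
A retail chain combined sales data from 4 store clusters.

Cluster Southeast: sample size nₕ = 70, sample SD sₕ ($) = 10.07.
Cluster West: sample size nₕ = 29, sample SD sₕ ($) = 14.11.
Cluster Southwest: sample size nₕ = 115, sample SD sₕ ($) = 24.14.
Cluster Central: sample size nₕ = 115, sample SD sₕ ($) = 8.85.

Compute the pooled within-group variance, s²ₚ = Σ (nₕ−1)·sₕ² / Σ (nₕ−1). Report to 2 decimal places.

Southeast: (70−1)·10.07² = 69·101.4049 = 6996.9381
West: (29−1)·14.11² = 28·199.0921 = 5574.5788
Southwest: (115−1)·24.14² = 114·582.7396 = 66432.3144
Central: (115−1)·8.85² = 114·78.3225 = 8928.765
Numerator = 87932.5963; denominator = Σ(nₕ−1) = 325.
s²ₚ = 87932.5963/325 = 270.5618... → 270.56.

270.56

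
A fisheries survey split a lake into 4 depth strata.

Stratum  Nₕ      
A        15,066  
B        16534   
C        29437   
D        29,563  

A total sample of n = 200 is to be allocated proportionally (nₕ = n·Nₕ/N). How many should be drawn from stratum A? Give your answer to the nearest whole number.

33

N = 15066 + 16534 + 29437 + 29563 = 90600.
n_A = 200·15066/90600 = 33.258... → 33.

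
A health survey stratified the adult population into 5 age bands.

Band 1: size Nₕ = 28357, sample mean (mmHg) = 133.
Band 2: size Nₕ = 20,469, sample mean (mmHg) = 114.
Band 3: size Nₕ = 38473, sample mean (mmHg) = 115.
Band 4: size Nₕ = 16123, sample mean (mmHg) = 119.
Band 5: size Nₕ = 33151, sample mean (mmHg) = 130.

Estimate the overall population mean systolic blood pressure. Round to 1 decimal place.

122.7

N = 136573; weights Wₕ = Nₕ/N = (0.2076, 0.1499, 0.2817, 0.1181, 0.2427).
x̄_st = Σ Wₕ·x̄ₕ = 0.2076·133 + 0.1499·114 + 0.2817·115 + 0.1181·119 + 0.2427·130 ≈ 122.701...
→ 122.7.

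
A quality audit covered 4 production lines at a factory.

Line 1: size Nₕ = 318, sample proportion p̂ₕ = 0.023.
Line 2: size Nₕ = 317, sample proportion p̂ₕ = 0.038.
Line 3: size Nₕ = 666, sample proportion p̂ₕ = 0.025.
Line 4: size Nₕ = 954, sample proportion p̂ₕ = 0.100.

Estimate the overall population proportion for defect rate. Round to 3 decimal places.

0.058

N = 318 + 317 + 666 + 954 = 2255.
Overall proportion = Σ (Nₕ/N)·p̂ₕ.
Σ Nₕp̂ₕ = 7.314 + 12.046 + 16.65 + 95.4 = 131.41.
131.41 / 2255 = 0.05827... → 0.058.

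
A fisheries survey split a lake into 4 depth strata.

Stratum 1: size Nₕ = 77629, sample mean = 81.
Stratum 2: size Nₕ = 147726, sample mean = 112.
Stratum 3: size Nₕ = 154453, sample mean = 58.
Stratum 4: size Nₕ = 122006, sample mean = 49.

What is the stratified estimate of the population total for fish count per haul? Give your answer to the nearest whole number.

1: 77629·81 = 6287949
2: 147726·112 = 16545312
3: 154453·58 = 8958274
4: 122006·49 = 5978294
τ̂ = Σ Nₕx̄ₕ = 37769829.

37769829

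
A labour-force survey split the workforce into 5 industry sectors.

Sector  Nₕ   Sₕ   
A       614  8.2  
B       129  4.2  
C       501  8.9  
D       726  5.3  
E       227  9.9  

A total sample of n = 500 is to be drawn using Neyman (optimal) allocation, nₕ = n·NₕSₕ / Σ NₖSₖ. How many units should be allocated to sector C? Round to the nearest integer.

A: NₕSₕ = 614·8.2 = 5034.8
B: NₕSₕ = 129·4.2 = 541.8
C: NₕSₕ = 501·8.9 = 4458.9
D: NₕSₕ = 726·5.3 = 3847.8
E: NₕSₕ = 227·9.9 = 2247.3
Σ NₕSₕ = 16130.6.
n_C = 500·4458.9/16130.6 = 138.212... → 138.

138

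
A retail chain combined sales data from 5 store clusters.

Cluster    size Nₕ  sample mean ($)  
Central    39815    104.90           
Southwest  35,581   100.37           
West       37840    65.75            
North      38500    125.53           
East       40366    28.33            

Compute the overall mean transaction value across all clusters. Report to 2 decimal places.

N = 39815 + 35581 + 37840 + 38500 + 40366 = 192102.
Weight each subgroup mean by Nₕ/N and sum.
Σ Nₕx̄ₕ = 39815·104.90 + 35581·100.37 + 37840·65.75 + 38500·125.53 + 40366·28.33 = 4176593.5 + 3571264.97 + 2487980 + 4832905 + 1143568.78 = 16212312.25.
Divide by N: 16212312.25 / 192102 = 84.3943... → 84.39.

84.39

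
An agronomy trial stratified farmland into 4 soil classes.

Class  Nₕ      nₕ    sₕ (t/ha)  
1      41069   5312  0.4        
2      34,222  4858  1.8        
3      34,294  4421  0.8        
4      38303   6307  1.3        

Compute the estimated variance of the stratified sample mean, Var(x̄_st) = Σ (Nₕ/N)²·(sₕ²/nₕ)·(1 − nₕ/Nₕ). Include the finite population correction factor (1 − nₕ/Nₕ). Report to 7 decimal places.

0.0000545

N = 147888; Wₕ = Nₕ/N.
class 1: (41069/147888)²·0.4²/5312·(1 − 5312/41069) = 0.0000020224
class 2: (34222/147888)²·1.8²/4858·(1 − 4858/34222) = 0.0000306438
class 3: (34294/147888)²·0.8²/4421·(1 − 4421/34294) = 0.0000067810
class 4: (38303/147888)²·1.3²/6307·(1 − 6307/38303) = 0.0000150150
Sum = 0.0000544622 → 0.0000545.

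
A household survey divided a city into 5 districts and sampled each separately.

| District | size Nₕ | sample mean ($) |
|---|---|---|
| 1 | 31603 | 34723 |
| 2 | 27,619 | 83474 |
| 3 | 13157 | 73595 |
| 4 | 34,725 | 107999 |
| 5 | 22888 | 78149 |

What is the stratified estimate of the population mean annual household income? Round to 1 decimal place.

76235.8

N = 31603 + 27619 + 13157 + 34725 + 22888 = 129992.
The stratified mean weights each stratum mean by its population share Nₕ/N.
Σ Nₕx̄ₕ = 31603·34723 + 27619·83474 + 13157·73595 + 34725·107999 + 22888·78149 = 1097350969 + 2305468406 + 968289415 + 3750265275 + 1788674312 = 9910048377.
Divide by N: 9910048377 / 129992 = 76235.833... → 76235.8.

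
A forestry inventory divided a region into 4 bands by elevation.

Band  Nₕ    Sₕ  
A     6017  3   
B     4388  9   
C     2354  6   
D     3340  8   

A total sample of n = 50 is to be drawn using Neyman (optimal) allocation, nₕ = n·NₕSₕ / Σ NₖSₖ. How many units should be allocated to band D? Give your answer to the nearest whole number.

Σ NₕSₕ = 6017·3 + 4388·9 + 2354·6 + 3340·8 = 98387.
Share for D: 26720/98387 = 0.27158.
n_D = 50 × 0.27158 = 13.579... → 14.

14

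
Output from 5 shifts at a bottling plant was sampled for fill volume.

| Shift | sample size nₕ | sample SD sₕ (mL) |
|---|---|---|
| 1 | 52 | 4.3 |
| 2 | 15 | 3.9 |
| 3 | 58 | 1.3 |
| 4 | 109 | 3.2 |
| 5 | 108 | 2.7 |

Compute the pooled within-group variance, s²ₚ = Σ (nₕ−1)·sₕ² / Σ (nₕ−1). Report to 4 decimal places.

Degrees of freedom: 51 + 14 + 57 + 108 + 107 = 337.
Σ(nₕ−1)sₕ² = 51·18.49 + 14·15.21 + 57·1.69 + 108·10.24 + 107·7.29 = 3138.21.
s²ₚ = 3138.21 / 337 = 9.312196... → 9.3122.

9.3122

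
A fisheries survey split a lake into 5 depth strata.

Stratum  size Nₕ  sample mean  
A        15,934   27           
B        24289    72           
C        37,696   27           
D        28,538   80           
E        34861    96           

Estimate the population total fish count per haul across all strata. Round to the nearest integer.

Estimate total by summing Nₕ·x̄ₕ over strata.
15934·27 + 24289·72 + 37696·27 + 28538·80 + 34861·96 = 430218 + 1748808 + 1017792 + 2283040 + 3346656 = 8826514.

8826514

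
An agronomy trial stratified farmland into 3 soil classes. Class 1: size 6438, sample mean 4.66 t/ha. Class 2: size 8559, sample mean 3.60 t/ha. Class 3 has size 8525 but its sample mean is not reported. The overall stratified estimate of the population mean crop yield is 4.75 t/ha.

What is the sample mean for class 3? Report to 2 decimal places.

N = 6438 + 8559 + 8525 = 23522.
Overall total = μ·N = 4.75·23522 = 111729.5.
Subtract the known strata: 6438·4.66 + 8559·3.60 = 60813.48.
Remaining total for class 3: 111729.5 − 60813.48 = 50916.02.
Divide by its size: 50916.02 / 8525 = 5.9726... → 5.97.

5.97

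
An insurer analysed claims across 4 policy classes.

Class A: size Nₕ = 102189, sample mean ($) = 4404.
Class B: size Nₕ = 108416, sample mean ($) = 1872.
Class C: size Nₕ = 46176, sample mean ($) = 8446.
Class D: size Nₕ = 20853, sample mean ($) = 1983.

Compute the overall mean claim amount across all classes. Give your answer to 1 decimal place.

3905.7

N = 102189 + 108416 + 46176 + 20853 = 277634.
Weight each subgroup mean by Nₕ/N and sum.
Σ Nₕx̄ₕ = 102189·4404 + 108416·1872 + 46176·8446 + 20853·1983 = 450040356 + 202954752 + 390002496 + 41351499 = 1084349103.
Divide by N: 1084349103 / 277634 = 3905.678... → 3905.7.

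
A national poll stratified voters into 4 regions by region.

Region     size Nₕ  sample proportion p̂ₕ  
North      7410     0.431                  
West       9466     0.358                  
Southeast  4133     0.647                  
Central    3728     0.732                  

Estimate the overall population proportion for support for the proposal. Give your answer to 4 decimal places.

0.4845

N = 7410 + 9466 + 4133 + 3728 = 24737.
Overall proportion = Σ (Nₕ/N)·p̂ₕ.
Σ Nₕp̂ₕ = 3193.71 + 3388.828 + 2674.051 + 2728.896 = 11985.485.
11985.485 / 24737 = 0.484517... → 0.4845.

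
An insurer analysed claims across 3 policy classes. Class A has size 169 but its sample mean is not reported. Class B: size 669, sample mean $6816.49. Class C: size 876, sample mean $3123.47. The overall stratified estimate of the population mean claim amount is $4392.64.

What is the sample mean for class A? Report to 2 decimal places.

1376.29

N = 169 + 669 + 876 = 1714.
Overall total = μ·N = 4392.64·1714 = 7528984.96.
Subtract the known strata: 669·6816.49 + 876·3123.47 = 7296391.53.
Remaining total for class A: 7528984.96 − 7296391.53 = 232593.43.
Divide by its size: 232593.43 / 169 = 1376.2925... → 1376.29.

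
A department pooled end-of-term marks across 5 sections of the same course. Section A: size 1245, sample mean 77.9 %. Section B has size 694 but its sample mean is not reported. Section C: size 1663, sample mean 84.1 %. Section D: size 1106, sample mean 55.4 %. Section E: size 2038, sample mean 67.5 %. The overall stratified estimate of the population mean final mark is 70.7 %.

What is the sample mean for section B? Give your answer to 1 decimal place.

59.5

N = 1245 + 694 + 1663 + 1106 + 2038 = 6746.
Overall total = μ·N = 70.7·6746 = 476942.2.
Subtract the known strata: 1245·77.9 + 1663·84.1 + 1106·55.4 + 2038·67.5 = 435681.2.
Remaining total for section B: 476942.2 − 435681.2 = 41261.
Divide by its size: 41261 / 694 = 59.454... → 59.5.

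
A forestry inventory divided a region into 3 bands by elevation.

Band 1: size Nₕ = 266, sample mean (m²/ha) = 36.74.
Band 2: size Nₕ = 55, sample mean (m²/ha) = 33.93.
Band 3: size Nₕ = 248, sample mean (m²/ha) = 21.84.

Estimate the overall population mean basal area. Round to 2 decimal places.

N = 569; weights Wₕ = Nₕ/N = (0.4675, 0.0967, 0.4359).
x̄_st = Σ Wₕ·x̄ₕ = 0.4675·36.74 + 0.0967·33.93 + 0.4359·21.84 ≈ 29.9742...
→ 29.97.

29.97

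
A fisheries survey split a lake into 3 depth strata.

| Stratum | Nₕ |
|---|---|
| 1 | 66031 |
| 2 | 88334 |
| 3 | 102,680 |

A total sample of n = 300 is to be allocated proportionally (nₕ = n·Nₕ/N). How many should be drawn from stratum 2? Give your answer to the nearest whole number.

Share of stratum 2 = 88334/257045 = 0.34365.
Allocate 300 × 0.34365 = 103.096... → 103.

103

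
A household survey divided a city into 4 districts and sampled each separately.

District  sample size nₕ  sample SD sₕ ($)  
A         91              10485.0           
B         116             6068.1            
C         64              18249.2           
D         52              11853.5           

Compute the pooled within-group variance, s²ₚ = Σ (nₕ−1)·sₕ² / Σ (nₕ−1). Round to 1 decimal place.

132525260.5

A: (91−1)·10485.0² = 90·109935225 = 9894170250
B: (116−1)·6068.1² = 115·36821837.61 = 4234511325.15
C: (64−1)·18249.2² = 63·333033300.64 = 20981097940.32
D: (52−1)·11853.5² = 51·140505462.25 = 7165778574.75
Numerator = 42275558090.22; denominator = Σ(nₕ−1) = 319.
s²ₚ = 42275558090.22/319 = 132525260.471... → 132525260.5.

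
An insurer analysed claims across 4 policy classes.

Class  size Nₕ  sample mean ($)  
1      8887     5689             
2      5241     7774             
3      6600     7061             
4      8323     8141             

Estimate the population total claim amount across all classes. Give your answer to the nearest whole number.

1: 8887·5689 = 50558143
2: 5241·7774 = 40743534
3: 6600·7061 = 46602600
4: 8323·8141 = 67757543
τ̂ = Σ Nₕx̄ₕ = 205661820.

205661820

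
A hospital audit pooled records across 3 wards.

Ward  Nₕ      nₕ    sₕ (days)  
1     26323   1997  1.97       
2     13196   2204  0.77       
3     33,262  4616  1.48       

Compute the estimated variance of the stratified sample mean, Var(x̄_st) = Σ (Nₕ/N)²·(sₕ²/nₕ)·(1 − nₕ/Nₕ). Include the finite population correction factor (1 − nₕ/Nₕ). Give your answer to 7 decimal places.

0.0003276

N = 72781; Wₕ = Nₕ/N.
ward 1: (26323/72781)²·1.97²/1997·(1 − 1997/26323) = 0.0002349224
ward 2: (13196/72781)²·0.77²/2204·(1 − 2204/13196) = 0.0000073664
ward 3: (33262/72781)²·1.48²/4616·(1 − 4616/33262) = 0.0000853560
Sum = 0.0003276447 → 0.0003276.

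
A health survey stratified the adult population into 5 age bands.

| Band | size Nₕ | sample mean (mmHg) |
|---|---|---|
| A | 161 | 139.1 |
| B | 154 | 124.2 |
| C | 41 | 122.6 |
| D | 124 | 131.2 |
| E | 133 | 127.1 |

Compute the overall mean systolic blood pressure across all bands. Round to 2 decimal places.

N = 161 + 154 + 41 + 124 + 133 = 613.
Overall mean = Σ (Nₕ/N)·x̄ₕ — weight by population share, not a simple average.
Σ Nₕx̄ₕ = 161·139.1 + 154·124.2 + 41·122.6 + 124·131.2 + 133·127.1 = 22395.1 + 19126.8 + 5026.6 + 16268.8 + 16904.3 = 79721.6.
Divide by N: 79721.6 / 613 = 130.0515... → 130.05.

130.05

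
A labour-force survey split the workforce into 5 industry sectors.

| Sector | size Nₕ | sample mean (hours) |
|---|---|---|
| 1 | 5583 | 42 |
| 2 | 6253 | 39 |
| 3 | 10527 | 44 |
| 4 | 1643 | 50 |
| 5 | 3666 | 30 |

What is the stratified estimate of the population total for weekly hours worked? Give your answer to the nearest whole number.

1133671

Population total = Σ Nₕ·x̄ₕ (each stratum's size times its mean).
5583·42 + 6253·39 + 10527·44 + 1643·50 + 3666·30 = 234486 + 243867 + 463188 + 82150 + 109980 = 1133671.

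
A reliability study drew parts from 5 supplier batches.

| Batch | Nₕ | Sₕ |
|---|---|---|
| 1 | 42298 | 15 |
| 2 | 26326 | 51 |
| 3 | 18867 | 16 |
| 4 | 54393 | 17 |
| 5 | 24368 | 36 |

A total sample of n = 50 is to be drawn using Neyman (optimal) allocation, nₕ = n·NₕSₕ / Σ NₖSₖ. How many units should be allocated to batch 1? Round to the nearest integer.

Σ NₕSₕ = 42298·15 + 26326·51 + 18867·16 + 54393·17 + 24368·36 = 4080897.
Share for 1: 634470/4080897 = 0.15547.
n_1 = 50 × 0.15547 = 7.774... → 8.

8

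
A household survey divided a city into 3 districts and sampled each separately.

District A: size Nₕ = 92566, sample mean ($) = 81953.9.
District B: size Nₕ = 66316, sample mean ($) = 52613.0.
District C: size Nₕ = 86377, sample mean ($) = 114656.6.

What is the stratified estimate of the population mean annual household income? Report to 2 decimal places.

x̄_st = (Σ Nₕx̄ₕ) / (Σ Nₕ) = (92566·81953.9 + 66316·52613.0 + 86377·114656.6) / 245259
= 20978921553.6 / 245259 = 85537.8255... → 85537.83.

85537.83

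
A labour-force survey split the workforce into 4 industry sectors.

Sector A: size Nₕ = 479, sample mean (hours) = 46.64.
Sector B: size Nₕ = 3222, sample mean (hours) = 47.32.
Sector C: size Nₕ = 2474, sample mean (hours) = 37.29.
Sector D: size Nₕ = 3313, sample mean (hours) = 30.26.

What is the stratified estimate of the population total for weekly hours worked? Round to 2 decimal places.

Population total = Σ Nₕ·x̄ₕ (each stratum's size times its mean).
479·46.64 + 3222·47.32 + 2474·37.29 + 3313·30.26 = 22340.56 + 152465.04 + 92255.46 + 100251.38 = 367312.44.

367312.44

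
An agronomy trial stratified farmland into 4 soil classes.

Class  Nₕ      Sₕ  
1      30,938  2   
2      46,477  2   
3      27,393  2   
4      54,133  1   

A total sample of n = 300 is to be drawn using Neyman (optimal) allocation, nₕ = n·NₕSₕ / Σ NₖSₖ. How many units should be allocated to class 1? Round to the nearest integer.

1: NₕSₕ = 30938·2 = 61876
2: NₕSₕ = 46477·2 = 92954
3: NₕSₕ = 27393·2 = 54786
4: NₕSₕ = 54133·1 = 54133
Σ NₕSₕ = 263749.
n_1 = 300·61876/263749 = 70.381... → 70.

70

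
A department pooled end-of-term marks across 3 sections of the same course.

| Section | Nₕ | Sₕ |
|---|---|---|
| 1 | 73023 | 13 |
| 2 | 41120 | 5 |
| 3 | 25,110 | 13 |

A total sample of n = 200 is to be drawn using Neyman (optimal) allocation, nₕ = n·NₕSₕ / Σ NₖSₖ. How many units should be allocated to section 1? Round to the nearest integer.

128

1: NₕSₕ = 73023·13 = 949299
2: NₕSₕ = 41120·5 = 205600
3: NₕSₕ = 25110·13 = 326430
Σ NₕSₕ = 1481329.
n_1 = 200·949299/1481329 = 128.169... → 128.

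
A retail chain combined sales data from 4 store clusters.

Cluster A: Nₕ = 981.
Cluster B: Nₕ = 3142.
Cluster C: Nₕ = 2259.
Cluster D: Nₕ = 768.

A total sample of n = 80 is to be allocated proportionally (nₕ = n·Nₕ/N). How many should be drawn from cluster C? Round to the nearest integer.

25

N = 981 + 3142 + 2259 + 768 = 7150.
n_C = 80·2259/7150 = 25.276... → 25.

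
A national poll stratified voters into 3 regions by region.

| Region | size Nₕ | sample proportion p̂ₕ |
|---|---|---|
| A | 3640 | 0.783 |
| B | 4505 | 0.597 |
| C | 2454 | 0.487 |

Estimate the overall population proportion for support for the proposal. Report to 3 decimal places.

0.635

N = 3640 + 4505 + 2454 = 10599.
Overall proportion = Σ (Nₕ/N)·p̂ₕ.
Σ Nₕp̂ₕ = 2850.12 + 2689.485 + 1195.098 = 6734.703.
6734.703 / 10599 = 0.63541... → 0.635.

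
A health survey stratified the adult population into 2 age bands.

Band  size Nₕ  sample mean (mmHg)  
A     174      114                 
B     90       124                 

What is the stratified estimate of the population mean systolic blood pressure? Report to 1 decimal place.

x̄_st = (Σ Nₕx̄ₕ) / (Σ Nₕ) = (174·114 + 90·124) / 264
= 30996 / 264 = 117.409... → 117.4.

117.4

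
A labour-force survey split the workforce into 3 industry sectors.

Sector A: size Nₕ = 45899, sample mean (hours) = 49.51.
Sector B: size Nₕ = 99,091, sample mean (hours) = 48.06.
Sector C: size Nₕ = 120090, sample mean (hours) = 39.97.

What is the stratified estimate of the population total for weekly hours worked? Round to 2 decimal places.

Estimate total by summing Nₕ·x̄ₕ over strata.
45899·49.51 + 99091·48.06 + 120090·39.97 = 2272459.49 + 4762313.46 + 4799997.3 = 11834770.25.

11834770.25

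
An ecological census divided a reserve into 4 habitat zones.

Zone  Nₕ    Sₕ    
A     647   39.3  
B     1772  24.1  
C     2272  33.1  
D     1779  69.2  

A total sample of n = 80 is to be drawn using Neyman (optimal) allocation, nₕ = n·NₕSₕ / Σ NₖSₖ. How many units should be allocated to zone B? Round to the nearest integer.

Σ NₕSₕ = 647·39.3 + 1772·24.1 + 2272·33.1 + 1779·69.2 = 266442.3.
Share for B: 42705.2/266442.3 = 0.16028.
n_B = 80 × 0.16028 = 12.822... → 13.

13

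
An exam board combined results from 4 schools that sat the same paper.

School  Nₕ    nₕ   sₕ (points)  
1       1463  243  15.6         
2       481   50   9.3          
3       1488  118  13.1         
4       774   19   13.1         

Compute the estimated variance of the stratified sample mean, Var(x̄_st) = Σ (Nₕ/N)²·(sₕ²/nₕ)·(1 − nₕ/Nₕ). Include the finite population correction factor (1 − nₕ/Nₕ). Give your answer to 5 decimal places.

0.58726

N = 4206; Wₕ = Nₕ/N.
school 1: (1463/4206)²·15.6²/243·(1 − 243/1463) = 0.10104354
school 2: (481/4206)²·9.3²/50·(1 − 50/481) = 0.02027121
school 3: (1488/4206)²·13.1²/118·(1 − 118/1488) = 0.16758901
school 4: (774/4206)²·13.1²/19·(1 − 19/774) = 0.29835847
Sum = 0.58726223 → 0.58726.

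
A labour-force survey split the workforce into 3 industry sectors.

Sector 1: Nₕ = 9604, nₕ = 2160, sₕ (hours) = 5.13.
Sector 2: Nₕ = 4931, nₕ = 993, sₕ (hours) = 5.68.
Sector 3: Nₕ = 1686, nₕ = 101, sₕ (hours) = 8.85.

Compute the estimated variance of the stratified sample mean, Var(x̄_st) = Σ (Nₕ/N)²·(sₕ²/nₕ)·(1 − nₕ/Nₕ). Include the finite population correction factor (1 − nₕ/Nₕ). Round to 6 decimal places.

0.013584

N = 16221; Wₕ = Nₕ/N.
sector 1: (9604/16221)²·5.13²/2160·(1 − 2160/9604) = 0.003310429
sector 2: (4931/16221)²·5.68²/993·(1 − 993/4931) = 0.002397744
sector 3: (1686/16221)²·8.85²/101·(1 − 101/1686) = 0.007875838
Sum = 0.013584011 → 0.013584.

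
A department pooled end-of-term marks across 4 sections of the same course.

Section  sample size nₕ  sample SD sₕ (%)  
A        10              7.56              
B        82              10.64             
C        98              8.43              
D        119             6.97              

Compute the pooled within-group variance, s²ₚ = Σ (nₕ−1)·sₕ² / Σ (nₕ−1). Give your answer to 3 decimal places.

A: (10−1)·7.56² = 9·57.1536 = 514.3824
B: (82−1)·10.64² = 81·113.2096 = 9169.9776
C: (98−1)·8.43² = 97·71.0649 = 6893.2953
D: (119−1)·6.97² = 118·48.5809 = 5732.5462
Numerator = 22310.2015; denominator = Σ(nₕ−1) = 305.
s²ₚ = 22310.2015/305 = 73.14820... → 73.148.

73.148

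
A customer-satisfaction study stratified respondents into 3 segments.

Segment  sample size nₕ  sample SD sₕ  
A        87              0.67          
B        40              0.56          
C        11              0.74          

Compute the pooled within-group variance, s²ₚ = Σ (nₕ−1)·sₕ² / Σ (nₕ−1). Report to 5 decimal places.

A: (87−1)·0.67² = 86·0.4489 = 38.6054
B: (40−1)·0.56² = 39·0.3136 = 12.2304
C: (11−1)·0.74² = 10·0.5476 = 5.476
Numerator = 56.3118; denominator = Σ(nₕ−1) = 135.
s²ₚ = 56.3118/135 = 0.4171244... → 0.41712.

0.41712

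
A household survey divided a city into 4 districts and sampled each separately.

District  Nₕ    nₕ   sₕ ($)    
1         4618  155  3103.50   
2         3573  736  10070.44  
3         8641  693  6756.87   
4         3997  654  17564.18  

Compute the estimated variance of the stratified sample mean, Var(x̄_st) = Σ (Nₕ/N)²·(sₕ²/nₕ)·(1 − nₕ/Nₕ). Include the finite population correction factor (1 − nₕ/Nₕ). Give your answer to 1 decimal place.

31128.6

N = 20829; Wₕ = Nₕ/N.
district 1: (4618/20829)²·3103.50²/155·(1 − 155/4618) = 2951.9961
district 2: (3573/20829)²·10070.44²/736·(1 − 736/3573) = 3219.3974
district 3: (8641/20829)²·6756.87²/693·(1 − 693/8641) = 10429.0060
district 4: (3997/20829)²·17564.18²/654·(1 − 654/3997) = 14528.1962
Sum = 31128.5956 → 31128.6.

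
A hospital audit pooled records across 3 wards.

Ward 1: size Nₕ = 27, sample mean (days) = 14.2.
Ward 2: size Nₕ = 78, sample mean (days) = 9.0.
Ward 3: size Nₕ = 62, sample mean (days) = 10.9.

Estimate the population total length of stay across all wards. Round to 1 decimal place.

1761.2

Estimate total by summing Nₕ·x̄ₕ over strata.
27·14.2 + 78·9.0 + 62·10.9 = 383.4 + 702 + 675.8 = 1761.2.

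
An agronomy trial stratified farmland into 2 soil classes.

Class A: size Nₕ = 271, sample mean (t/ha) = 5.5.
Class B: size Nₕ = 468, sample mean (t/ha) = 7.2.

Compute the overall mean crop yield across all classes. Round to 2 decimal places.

6.58

x̄_st = (Σ Nₕx̄ₕ) / (Σ Nₕ) = (271·5.5 + 468·7.2) / 739
= 4860.1 / 739 = 6.5766... → 6.58.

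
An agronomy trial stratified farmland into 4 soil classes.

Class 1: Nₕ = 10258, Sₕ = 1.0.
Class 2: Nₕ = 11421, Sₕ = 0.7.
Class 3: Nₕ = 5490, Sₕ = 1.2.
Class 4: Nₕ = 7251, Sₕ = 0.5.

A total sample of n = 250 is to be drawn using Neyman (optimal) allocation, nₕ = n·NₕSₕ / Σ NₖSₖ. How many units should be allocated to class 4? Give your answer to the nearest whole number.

1: NₕSₕ = 10258·1.0 = 10258
2: NₕSₕ = 11421·0.7 = 7994.7
3: NₕSₕ = 5490·1.2 = 6588
4: NₕSₕ = 7251·0.5 = 3625.5
Σ NₕSₕ = 28466.2.
n_4 = 250·3625.5/28466.2 = 31.840... → 32.

32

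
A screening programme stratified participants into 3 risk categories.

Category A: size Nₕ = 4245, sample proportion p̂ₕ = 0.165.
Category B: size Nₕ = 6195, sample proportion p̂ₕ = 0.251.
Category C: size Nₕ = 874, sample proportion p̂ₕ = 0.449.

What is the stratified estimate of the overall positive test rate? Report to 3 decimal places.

0.234

Wₕ = Nₕ/N with N = 11314: 0.3752, 0.5476, 0.0772.
p̂_st = 0.3752·0.165 + 0.5476·0.251 + 0.0772·0.449 ≈ 0.23403... → 0.234.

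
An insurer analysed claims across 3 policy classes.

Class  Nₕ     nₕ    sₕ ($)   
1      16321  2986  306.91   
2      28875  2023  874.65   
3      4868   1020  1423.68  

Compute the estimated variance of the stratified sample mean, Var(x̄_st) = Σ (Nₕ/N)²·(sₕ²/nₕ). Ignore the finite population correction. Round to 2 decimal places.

N = 50064; Wₕ = Nₕ/N.
class 1: (16321/50064)²·306.91²/2986 = 3.35255
class 2: (28875/50064)²·874.65²/2023 = 125.79565
class 3: (4868/50064)²·1423.68²/1020 = 18.78774
Sum = 147.93594 → 147.94.

147.94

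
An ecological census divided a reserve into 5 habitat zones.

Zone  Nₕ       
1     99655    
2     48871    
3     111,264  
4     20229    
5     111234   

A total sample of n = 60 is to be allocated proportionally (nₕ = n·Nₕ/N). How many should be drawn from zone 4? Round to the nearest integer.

N = 99655 + 48871 + 111264 + 20229 + 111234 = 391253.
n_4 = 60·20229/391253 = 3.102... → 3.

3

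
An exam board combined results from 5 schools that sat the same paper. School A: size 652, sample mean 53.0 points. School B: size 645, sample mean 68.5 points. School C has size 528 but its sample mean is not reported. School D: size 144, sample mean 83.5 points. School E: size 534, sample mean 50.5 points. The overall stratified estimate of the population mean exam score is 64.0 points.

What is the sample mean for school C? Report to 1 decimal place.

Σ Nₕx̄ₕ = N·μ, so 528·x̄_C = 2503·64.0 − (652·53.0 + 645·68.5 + 144·83.5 + 534·50.5).
= 160192 − 117729.5 = 42462.5.
x̄_C = 42462.5 / 528 = 80.421... → 80.4.

80.4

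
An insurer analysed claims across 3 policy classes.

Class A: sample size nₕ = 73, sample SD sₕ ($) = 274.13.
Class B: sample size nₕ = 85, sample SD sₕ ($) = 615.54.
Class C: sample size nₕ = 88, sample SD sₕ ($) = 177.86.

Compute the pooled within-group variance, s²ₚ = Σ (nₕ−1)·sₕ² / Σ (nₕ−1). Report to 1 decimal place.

Degrees of freedom: 72 + 84 + 87 = 243.
Σ(nₕ−1)sₕ² = 72·75147.2569 + 84·378889.4916 + 87·31634.1796 = 39989493.4164.
s²ₚ = 39989493.4164 / 243 = 164565.817... → 164565.8.

164565.8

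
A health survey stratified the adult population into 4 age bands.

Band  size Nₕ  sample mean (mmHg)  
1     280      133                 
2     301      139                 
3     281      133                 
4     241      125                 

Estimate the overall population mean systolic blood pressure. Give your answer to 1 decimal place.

132.9

N = 280 + 301 + 281 + 241 = 1103.
The stratified mean weights each stratum mean by its population share Nₕ/N.
Σ Nₕx̄ₕ = 280·133 + 301·139 + 281·133 + 241·125 = 37240 + 41839 + 37373 + 30125 = 146577.
Divide by N: 146577 / 1103 = 132.889... → 132.9.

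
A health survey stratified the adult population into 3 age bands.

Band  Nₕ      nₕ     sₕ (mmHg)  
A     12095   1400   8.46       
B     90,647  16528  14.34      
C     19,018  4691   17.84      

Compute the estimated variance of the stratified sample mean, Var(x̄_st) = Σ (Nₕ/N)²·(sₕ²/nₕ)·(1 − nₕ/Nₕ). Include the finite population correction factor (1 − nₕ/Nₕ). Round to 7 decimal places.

0.0073313

N = 121760; Wₕ = Nₕ/N.
band A: (12095/121760)²·8.46²/1400·(1 − 1400/12095) = 0.0004460567
band B: (90647/121760)²·14.34²/16528·(1 − 16528/90647) = 0.0056383458
band C: (19018/121760)²·17.84²/4691·(1 − 4691/19018) = 0.0012469100
Sum = 0.0073313124 → 0.0073313.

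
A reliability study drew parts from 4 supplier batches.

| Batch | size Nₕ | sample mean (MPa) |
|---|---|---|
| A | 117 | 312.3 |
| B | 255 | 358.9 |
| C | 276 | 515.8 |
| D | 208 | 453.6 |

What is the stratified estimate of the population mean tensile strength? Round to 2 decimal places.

426.13

x̄_st = (Σ Nₕx̄ₕ) / (Σ Nₕ) = (117·312.3 + 255·358.9 + 276·515.8 + 208·453.6) / 856
= 364768.2 / 856 = 426.1311... → 426.13.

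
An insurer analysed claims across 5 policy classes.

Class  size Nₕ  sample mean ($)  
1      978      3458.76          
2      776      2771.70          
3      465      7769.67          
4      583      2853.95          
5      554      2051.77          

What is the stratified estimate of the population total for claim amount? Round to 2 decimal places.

1: 978·3458.76 = 3382667.28
2: 776·2771.70 = 2150839.2
3: 465·7769.67 = 3612896.55
4: 583·2853.95 = 1663852.85
5: 554·2051.77 = 1136680.58
τ̂ = Σ Nₕx̄ₕ = 11946936.46.

11946936.46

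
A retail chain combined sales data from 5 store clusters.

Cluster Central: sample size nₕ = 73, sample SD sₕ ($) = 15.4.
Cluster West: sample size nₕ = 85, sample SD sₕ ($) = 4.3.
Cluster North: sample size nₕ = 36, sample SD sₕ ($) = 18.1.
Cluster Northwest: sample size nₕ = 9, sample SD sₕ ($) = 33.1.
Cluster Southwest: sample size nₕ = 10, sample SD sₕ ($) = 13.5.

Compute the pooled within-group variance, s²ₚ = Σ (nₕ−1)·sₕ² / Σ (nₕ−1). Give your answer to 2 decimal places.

Central: (73−1)·15.4² = 72·237.16 = 17075.52
West: (85−1)·4.3² = 84·18.49 = 1553.16
North: (36−1)·18.1² = 35·327.61 = 11466.35
Northwest: (9−1)·33.1² = 8·1095.61 = 8764.88
Southwest: (10−1)·13.5² = 9·182.25 = 1640.25
Numerator = 40500.16; denominator = Σ(nₕ−1) = 208.
s²ₚ = 40500.16/208 = 194.7123... → 194.71.

194.71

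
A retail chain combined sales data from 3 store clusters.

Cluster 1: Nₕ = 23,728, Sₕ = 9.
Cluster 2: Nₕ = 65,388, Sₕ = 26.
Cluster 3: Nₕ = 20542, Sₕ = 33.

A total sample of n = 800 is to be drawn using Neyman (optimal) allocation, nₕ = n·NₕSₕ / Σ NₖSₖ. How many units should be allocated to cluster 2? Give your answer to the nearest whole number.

525

Σ NₕSₕ = 23728·9 + 65388·26 + 20542·33 = 2591526.
Share for 2: 1700088/2591526 = 0.65602.
n_2 = 800 × 0.65602 = 524.814... → 525.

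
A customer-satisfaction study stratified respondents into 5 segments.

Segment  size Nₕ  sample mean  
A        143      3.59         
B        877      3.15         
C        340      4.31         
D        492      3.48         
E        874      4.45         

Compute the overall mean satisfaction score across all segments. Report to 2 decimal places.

3.79

x̄_st = (Σ Nₕx̄ₕ) / (Σ Nₕ) = (143·3.59 + 877·3.15 + 340·4.31 + 492·3.48 + 874·4.45) / 2726
= 10342.78 / 2726 = 3.7941... → 3.79.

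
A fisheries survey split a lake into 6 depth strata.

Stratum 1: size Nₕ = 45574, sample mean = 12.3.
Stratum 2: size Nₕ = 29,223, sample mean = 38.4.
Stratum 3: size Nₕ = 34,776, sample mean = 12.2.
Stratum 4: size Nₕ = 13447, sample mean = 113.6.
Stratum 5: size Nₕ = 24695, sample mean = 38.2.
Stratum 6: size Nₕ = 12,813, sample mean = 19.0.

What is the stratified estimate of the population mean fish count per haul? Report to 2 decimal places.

30.03

N = 45574 + 29223 + 34776 + 13447 + 24695 + 12813 = 160528.
Weight each subgroup mean by Nₕ/N and sum.
Σ Nₕx̄ₕ = 45574·12.3 + 29223·38.4 + 34776·12.2 + 13447·113.6 + 24695·38.2 + 12813·19.0 = 560560.2 + 1122163.2 + 424267.2 + 1527579.2 + 943349 + 243447 = 4821365.8.
Divide by N: 4821365.8 / 160528 = 30.0344... → 30.03.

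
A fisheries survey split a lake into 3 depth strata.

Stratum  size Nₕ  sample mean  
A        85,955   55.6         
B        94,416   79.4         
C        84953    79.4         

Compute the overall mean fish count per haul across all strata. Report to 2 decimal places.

71.69

x̄_st = (Σ Nₕx̄ₕ) / (Σ Nₕ) = (85955·55.6 + 94416·79.4 + 84953·79.4) / 265324
= 19020996.6 / 265324 = 71.6897... → 71.69.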